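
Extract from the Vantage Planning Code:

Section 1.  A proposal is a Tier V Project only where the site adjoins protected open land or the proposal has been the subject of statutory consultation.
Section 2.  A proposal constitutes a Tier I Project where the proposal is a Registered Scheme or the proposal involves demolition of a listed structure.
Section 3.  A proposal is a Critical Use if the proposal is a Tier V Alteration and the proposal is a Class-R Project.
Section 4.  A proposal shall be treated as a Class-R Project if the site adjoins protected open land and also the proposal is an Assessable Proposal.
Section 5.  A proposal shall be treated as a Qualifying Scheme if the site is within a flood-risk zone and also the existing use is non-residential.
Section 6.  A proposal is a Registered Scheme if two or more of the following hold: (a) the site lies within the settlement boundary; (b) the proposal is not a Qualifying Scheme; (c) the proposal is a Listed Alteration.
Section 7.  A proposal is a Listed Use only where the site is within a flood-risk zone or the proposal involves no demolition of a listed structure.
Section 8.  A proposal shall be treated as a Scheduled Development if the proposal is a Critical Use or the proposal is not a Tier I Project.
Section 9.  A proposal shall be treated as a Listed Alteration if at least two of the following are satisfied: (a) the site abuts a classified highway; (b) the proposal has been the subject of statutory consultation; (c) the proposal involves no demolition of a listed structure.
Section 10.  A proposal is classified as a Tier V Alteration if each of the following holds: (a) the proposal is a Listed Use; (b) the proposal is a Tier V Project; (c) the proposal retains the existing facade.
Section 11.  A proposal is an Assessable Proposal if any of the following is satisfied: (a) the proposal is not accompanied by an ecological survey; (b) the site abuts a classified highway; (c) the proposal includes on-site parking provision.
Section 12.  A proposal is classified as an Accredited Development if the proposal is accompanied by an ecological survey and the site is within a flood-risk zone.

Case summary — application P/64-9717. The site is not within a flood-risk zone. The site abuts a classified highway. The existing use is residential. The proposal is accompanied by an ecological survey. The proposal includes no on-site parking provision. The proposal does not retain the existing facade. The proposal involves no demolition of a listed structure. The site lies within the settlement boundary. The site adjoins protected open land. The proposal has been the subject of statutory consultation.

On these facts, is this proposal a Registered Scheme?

Yes

section 5 — Qualifying Scheme: [the site is within a flood-risk zone? no] AND [the existing use is non-residential? no] → not satisfied.
section 9 — Listed Alteration: the site abuts a classified highway? yes; the proposal has been the subject of statutory consultation? yes; the proposal involves no demolition of a listed structure? yes — 3 of 3 hold (need ≥2) → satisfied.
section 6 — Registered Scheme: the site lies within the settlement boundary? yes; not a Qualifying Scheme (section 5)? yes; Listed Alteration (section 9)? yes — 3 of 3 hold (need ≥2) → satisfied.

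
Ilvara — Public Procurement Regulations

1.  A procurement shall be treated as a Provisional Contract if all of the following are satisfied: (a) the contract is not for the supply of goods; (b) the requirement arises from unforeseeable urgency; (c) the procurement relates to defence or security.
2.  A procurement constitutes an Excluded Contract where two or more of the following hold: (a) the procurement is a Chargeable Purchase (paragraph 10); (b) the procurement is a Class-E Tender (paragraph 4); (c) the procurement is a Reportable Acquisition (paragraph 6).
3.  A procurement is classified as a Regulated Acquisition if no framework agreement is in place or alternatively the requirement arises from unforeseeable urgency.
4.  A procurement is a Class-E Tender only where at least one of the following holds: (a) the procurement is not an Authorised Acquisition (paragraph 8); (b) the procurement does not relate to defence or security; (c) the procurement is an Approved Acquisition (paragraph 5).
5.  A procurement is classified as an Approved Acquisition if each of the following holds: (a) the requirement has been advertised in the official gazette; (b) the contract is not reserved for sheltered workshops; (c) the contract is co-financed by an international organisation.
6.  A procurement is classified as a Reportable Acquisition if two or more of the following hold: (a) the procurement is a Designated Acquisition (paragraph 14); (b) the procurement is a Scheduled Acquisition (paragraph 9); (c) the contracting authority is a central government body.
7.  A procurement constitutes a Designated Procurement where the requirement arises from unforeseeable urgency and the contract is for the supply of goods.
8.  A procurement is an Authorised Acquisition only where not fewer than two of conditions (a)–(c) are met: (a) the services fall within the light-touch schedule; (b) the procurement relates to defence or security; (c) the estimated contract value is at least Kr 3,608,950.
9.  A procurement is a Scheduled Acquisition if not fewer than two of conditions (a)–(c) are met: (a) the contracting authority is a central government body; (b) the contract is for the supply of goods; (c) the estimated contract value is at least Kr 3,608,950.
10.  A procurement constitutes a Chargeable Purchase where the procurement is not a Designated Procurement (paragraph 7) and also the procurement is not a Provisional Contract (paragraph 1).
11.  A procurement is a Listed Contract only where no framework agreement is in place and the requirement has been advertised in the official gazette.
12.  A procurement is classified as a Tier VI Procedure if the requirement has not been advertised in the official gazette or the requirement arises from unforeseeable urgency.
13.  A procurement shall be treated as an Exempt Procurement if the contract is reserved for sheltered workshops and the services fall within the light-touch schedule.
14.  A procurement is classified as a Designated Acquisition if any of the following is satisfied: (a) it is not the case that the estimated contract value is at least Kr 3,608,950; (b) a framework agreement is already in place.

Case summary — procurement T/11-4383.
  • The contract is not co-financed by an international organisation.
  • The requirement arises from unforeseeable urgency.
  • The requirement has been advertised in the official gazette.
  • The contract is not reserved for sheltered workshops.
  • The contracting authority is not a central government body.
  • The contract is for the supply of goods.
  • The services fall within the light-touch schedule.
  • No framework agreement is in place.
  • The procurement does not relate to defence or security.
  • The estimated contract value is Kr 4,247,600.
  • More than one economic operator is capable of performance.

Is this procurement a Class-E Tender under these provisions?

Yes

paragraph 8 — Authorised Acquisition: the services fall within the light-touch schedule? yes; the procurement relates to defence or security? no; estimated contract value: Kr 4,247,600 ≥ Kr 3,608,950? yes — 2 of 3 hold (need ≥2) → satisfied.
paragraph 5 — Approved Acquisition: [the requirement has been advertised in the official gazette? yes] AND [the contract is not reserved for sheltered workshops? yes] AND [the contract is co-financed by an international organisation? no] → not satisfied.
paragraph 4 — Class-E Tender: [not an Authorised Acquisition (paragraph 8)? no] OR [the procurement does not relate to defence or security? yes] OR [Approved Acquisition (paragraph 5)? no] → satisfied.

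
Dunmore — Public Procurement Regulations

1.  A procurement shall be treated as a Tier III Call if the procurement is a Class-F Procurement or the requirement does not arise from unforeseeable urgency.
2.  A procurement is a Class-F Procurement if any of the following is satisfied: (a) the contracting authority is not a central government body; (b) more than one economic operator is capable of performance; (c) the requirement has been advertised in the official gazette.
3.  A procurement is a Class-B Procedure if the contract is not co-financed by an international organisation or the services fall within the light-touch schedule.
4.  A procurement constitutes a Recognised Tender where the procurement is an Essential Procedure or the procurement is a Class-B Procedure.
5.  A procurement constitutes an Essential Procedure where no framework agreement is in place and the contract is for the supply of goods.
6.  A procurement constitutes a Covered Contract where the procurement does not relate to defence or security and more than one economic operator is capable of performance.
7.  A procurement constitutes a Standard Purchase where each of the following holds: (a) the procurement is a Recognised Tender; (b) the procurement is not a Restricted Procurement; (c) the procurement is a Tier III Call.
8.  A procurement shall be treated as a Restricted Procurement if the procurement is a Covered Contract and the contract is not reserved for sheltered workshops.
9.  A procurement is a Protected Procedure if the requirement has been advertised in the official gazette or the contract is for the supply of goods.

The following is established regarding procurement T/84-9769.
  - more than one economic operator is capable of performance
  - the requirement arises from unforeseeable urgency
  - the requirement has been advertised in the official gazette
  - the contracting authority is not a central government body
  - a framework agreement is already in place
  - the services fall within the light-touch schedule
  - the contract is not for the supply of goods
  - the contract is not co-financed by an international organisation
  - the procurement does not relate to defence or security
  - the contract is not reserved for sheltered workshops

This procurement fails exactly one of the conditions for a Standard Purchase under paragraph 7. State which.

Restricted Procurement

paragraph 5 — Essential Procedure: [no framework agreement is in place? no] AND [the contract is for the supply of goods? no] → not satisfied.
paragraph 3 — Class-B Procedure: [the contract is not co-financed by an international organisation? yes] OR [the services fall within the light-touch schedule? yes] → satisfied.
paragraph 4 — Recognised Tender: [Essential Procedure (paragraph 5)? no] OR [Class-B Procedure (paragraph 3)? yes] → satisfied.
paragraph 6 — Covered Contract: [the procurement does not relate to defence or security? yes] AND [more than one economic operator is capable of performance? yes] → satisfied.
paragraph 8 — Restricted Procurement: [Covered Contract (paragraph 6)? yes] AND [the contract is not reserved for sheltered workshops? yes] → satisfied.
paragraph 2 — Class-F Procurement: [the contracting authority is not a central government body? yes] OR [more than one economic operator is capable of performance? yes] OR [the requirement has been advertised in the official gazette? yes] → satisfied.
paragraph 1 — Tier III Call: [Class-F Procurement (paragraph 2)? yes] OR [the requirement does not arise from unforeseeable urgency? no] → satisfied.
paragraph 7 — Standard Purchase: [Recognised Tender (paragraph 4)? yes] AND [not a Restricted Procurement (paragraph 8)? no] AND [Tier III Call (paragraph 1)? yes] → not satisfied.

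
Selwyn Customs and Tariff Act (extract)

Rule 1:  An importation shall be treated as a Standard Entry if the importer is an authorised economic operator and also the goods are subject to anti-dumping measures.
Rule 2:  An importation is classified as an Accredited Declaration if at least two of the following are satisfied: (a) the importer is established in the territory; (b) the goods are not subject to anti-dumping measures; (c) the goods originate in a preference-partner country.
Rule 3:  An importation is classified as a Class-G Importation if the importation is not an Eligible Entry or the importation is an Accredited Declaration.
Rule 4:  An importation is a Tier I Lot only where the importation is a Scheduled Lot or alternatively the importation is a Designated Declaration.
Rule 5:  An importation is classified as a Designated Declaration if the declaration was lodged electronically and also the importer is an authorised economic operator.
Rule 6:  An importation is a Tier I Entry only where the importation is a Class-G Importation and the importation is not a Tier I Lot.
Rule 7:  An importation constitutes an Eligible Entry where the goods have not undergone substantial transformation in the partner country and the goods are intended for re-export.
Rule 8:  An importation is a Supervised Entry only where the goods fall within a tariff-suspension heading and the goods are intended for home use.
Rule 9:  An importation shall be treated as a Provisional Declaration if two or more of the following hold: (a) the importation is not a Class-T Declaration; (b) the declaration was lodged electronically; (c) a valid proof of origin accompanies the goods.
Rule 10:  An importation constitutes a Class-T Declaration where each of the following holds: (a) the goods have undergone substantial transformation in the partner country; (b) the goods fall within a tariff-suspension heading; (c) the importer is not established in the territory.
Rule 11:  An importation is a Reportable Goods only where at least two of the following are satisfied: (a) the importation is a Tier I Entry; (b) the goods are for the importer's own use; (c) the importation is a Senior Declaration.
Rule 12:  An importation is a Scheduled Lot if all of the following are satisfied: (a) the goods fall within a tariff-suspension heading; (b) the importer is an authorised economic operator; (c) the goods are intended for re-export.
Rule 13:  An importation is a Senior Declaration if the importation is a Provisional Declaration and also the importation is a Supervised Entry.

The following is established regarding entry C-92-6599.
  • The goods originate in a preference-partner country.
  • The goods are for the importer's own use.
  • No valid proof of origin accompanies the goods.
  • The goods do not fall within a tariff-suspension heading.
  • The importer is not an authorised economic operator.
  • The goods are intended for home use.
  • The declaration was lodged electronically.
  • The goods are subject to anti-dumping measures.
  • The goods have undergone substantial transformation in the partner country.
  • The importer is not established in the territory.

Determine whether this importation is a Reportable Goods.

rule 7 — Eligible Entry: [the goods have not undergone substantial transformation in the partner country? no] AND [the goods are intended for re-export? no] → not satisfied.
rule 2 — Accredited Declaration: the importer is established in the territory? no; the goods are not subject to anti-dumping measures? no; the goods originate in a preference-partner country? yes — 1 of 3 hold (need ≥2) → not satisfied.
rule 3 — Class-G Importation: [not an Eligible Entry (rule 7)? yes] OR [Accredited Declaration (rule 2)? no] → satisfied.
rule 12 — Scheduled Lot: [the goods fall within a tariff-suspension heading? no] AND [the importer is an authorised economic operator? no] AND [the goods are intended for re-export? no] → not satisfied.
rule 5 — Designated Declaration: [the declaration was lodged electronically? yes] AND [the importer is an authorised economic operator? no] → not satisfied.
rule 4 — Tier I Lot: [Scheduled Lot (rule 12)? no] OR [Designated Declaration (rule 5)? no] → not satisfied.
rule 6 — Tier I Entry: [Class-G Importation (rule 3)? yes] AND [not a Tier I Lot (rule 4)? yes] → satisfied.
rule 10 — Class-T Declaration: [the goods have undergone substantial transformation in the partner country? yes] AND [the goods fall within a tariff-suspension heading? no] AND [the importer is not established in the territory? yes] → not satisfied.
rule 9 — Provisional Declaration: not a Class-T Declaration (rule 10)? yes; the declaration was lodged electronically? yes; a valid proof of origin accompanies the goods? no — 2 of 3 hold (need ≥2) → satisfied.
rule 8 — Supervised Entry: [the goods fall within a tariff-suspension heading? no] AND [the goods are intended for home use? yes] → not satisfied.
rule 13 — Senior Declaration: [Provisional Declaration (rule 9)? yes] AND [Supervised Entry (rule 8)? no] → not satisfied.
rule 11 — Reportable Goods: Tier I Entry (rule 6)? yes; the goods are for the importer's own use? yes; Senior Declaration (rule 13)? no — 2 of 3 hold (need ≥2) → satisfied.

Yes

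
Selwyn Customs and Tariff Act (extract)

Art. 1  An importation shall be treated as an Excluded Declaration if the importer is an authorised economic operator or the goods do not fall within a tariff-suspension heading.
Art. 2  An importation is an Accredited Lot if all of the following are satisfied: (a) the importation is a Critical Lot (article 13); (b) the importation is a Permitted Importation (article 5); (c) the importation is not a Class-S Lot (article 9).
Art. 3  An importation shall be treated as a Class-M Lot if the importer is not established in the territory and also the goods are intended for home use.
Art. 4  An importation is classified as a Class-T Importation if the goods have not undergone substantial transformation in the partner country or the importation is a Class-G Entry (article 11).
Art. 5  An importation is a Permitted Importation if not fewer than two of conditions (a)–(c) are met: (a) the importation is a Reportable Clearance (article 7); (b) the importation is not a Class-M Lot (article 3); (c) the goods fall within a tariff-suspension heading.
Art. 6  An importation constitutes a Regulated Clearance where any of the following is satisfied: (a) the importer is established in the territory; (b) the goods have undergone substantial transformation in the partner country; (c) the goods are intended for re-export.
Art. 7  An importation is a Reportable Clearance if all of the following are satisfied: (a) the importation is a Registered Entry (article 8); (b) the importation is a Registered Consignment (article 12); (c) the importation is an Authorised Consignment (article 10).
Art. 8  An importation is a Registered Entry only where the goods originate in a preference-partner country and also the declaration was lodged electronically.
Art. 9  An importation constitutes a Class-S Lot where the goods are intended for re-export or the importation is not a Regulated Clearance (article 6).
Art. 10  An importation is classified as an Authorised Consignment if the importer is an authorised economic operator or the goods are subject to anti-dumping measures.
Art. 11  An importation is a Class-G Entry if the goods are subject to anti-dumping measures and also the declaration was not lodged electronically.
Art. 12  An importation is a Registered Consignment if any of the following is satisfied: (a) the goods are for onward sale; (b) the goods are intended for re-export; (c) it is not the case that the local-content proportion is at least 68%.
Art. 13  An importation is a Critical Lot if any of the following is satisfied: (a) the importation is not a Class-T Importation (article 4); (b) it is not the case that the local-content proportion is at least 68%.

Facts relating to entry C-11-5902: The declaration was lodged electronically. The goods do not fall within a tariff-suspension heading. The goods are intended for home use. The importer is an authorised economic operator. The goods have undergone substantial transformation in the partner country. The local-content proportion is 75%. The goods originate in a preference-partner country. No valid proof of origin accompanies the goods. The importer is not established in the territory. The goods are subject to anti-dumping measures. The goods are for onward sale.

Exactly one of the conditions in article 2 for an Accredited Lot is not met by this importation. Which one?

Permitted Importation

article 11 — Class-G Entry: [the goods are subject to anti-dumping measures? yes] AND [the declaration was not lodged electronically? no] → not satisfied.
article 4 — Class-T Importation: [the goods have not undergone substantial transformation in the partner country? no] OR [Class-G Entry (article 11)? no] → not satisfied.
article 13 — Critical Lot: [not a Class-T Importation (article 4)? yes] OR [local-content proportion: 75% ≥ 68%? yes, so negated condition no] → satisfied.
article 8 — Registered Entry: [the goods originate in a preference-partner country? yes] AND [the declaration was lodged electronically? yes] → satisfied.
article 12 — Registered Consignment: [the goods are for onward sale? yes] OR [the goods are intended for re-export? no] OR [local-content proportion: 75% ≥ 68%? yes, so negated condition no] → satisfied.
article 10 — Authorised Consignment: [the importer is an authorised economic operator? yes] OR [the goods are subject to anti-dumping measures? yes] → satisfied.
article 7 — Reportable Clearance: [Registered Entry (article 8)? yes] AND [Registered Consignment (article 12)? yes] AND [Authorised Consignment (article 10)? yes] → satisfied.
article 3 — Class-M Lot: [the importer is not established in the territory? yes] AND [the goods are intended for home use? yes] → satisfied.
article 5 — Permitted Importation: Reportable Clearance (article 7)? yes; not a Class-M Lot (article 3)? no; the goods fall within a tariff-suspension heading? no — 1 of 3 hold (need ≥2) → not satisfied.
article 6 — Regulated Clearance: [the importer is established in the territory? no] OR [the goods have undergone substantial transformation in the partner country? yes] OR [the goods are intended for re-export? no] → satisfied.
article 9 — Class-S Lot: [the goods are intended for re-export? no] OR [not a Regulated Clearance (article 6)? no] → not satisfied.
article 2 — Accredited Lot: [Critical Lot (article 13)? yes] AND [Permitted Importation (article 5)? no] AND [not a Class-S Lot (article 9)? yes] → not satisfied.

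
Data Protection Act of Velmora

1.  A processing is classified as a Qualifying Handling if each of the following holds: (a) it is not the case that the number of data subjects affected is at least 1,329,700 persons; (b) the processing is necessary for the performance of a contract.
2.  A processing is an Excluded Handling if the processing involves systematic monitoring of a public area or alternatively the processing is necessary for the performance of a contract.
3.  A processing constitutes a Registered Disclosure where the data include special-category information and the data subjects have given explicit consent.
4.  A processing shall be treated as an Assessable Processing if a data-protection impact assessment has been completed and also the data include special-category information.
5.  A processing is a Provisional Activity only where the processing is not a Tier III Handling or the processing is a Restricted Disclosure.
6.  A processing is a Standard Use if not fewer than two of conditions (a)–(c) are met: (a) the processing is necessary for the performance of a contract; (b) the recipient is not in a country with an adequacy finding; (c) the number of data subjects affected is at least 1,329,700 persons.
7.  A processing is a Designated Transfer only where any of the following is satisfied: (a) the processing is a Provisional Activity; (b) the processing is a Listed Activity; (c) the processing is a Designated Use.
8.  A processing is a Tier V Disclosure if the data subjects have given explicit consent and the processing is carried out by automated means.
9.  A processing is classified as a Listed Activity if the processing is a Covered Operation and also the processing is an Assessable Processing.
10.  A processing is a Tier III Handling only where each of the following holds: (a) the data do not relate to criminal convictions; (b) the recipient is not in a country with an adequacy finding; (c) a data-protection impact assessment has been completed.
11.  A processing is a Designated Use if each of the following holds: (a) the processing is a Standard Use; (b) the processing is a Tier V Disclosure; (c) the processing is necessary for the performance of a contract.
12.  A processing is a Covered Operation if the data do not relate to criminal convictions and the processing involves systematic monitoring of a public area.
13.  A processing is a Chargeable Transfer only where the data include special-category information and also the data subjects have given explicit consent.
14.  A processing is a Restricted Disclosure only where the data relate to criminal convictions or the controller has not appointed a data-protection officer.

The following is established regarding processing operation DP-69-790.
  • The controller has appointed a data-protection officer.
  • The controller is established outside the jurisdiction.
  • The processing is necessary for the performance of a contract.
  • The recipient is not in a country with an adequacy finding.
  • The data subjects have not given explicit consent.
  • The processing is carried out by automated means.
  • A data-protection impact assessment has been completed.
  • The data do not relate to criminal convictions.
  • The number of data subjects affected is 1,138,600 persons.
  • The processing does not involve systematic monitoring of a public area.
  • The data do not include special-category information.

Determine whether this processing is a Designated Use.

paragraph 6 — Standard Use: the processing is necessary for the performance of a contract? yes; the recipient is not in a country with an adequacy finding? yes; number of data subjects affected: 1,138,600 persons ≥ 1,329,700 persons? no — 2 of 3 hold (need ≥2) → satisfied.
paragraph 8 — Tier V Disclosure: [the data subjects have given explicit consent? no] AND [the processing is carried out by automated means? yes] → not satisfied.
paragraph 11 — Designated Use: [Standard Use (paragraph 6)? yes] AND [Tier V Disclosure (paragraph 8)? no] AND [the processing is necessary for the performance of a contract? yes] → not satisfied.

No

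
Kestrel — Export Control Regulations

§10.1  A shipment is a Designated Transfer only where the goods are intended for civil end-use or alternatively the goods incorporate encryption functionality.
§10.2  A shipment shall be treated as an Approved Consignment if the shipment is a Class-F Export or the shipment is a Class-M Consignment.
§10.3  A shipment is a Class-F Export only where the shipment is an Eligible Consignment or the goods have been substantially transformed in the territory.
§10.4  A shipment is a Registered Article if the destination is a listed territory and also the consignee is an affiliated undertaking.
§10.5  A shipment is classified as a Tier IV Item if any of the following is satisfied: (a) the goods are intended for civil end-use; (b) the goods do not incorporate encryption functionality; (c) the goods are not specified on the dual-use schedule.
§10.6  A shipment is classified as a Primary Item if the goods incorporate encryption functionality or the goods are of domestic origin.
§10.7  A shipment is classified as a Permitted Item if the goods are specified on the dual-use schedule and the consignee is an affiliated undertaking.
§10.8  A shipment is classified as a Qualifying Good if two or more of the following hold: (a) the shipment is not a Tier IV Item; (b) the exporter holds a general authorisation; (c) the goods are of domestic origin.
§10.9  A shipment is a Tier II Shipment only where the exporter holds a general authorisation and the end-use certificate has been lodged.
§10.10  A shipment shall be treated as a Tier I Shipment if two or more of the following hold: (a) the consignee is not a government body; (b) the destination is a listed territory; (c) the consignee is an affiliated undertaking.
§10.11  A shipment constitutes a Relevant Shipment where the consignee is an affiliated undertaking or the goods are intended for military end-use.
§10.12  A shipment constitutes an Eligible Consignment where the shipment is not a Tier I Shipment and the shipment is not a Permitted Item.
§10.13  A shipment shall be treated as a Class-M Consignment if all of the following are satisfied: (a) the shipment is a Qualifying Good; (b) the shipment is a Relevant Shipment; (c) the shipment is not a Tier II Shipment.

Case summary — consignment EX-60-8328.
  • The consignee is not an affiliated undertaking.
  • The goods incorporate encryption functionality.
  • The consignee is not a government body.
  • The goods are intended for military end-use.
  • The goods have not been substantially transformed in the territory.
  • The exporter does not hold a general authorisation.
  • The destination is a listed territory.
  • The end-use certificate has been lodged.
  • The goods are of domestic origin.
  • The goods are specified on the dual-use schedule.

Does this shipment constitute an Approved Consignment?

§10.10 — Tier I Shipment: the consignee is not a government body? yes; the destination is a listed territory? yes; the consignee is an affiliated undertaking? no — 2 of 3 hold (need ≥2) → satisfied.
§10.7 — Permitted Item: [the goods are specified on the dual-use schedule? yes] AND [the consignee is an affiliated undertaking? no] → not satisfied.
§10.12 — Eligible Consignment: [not a Tier I Shipment (§10.10)? no] AND [not a Permitted Item (§10.7)? yes] → not satisfied.
§10.3 — Class-F Export: [Eligible Consignment (§10.12)? no] OR [the goods have been substantially transformed in the territory? no] → not satisfied.
§10.5 — Tier IV Item: [the goods are intended for civil end-use? no] OR [the goods do not incorporate encryption functionality? no] OR [the goods are not specified on the dual-use schedule? no] → not satisfied.
§10.8 — Qualifying Good: not a Tier IV Item (§10.5)? yes; the exporter holds a general authorisation? no; the goods are of domestic origin? yes — 2 of 3 hold (need ≥2) → satisfied.
§10.11 — Relevant Shipment: [the consignee is an affiliated undertaking? no] OR [the goods are intended for military end-use? yes] → satisfied.
§10.9 — Tier II Shipment: [the exporter holds a general authorisation? no] AND [the end-use certificate has been lodged? yes] → not satisfied.
§10.13 — Class-M Consignment: [Qualifying Good (§10.8)? yes] AND [Relevant Shipment (§10.11)? yes] AND [not a Tier II Shipment (§10.9)? yes] → satisfied.
§10.2 — Approved Consignment: [Class-F Export (§10.3)? no] OR [Class-M Consignment (§10.13)? yes] → satisfied.

Yes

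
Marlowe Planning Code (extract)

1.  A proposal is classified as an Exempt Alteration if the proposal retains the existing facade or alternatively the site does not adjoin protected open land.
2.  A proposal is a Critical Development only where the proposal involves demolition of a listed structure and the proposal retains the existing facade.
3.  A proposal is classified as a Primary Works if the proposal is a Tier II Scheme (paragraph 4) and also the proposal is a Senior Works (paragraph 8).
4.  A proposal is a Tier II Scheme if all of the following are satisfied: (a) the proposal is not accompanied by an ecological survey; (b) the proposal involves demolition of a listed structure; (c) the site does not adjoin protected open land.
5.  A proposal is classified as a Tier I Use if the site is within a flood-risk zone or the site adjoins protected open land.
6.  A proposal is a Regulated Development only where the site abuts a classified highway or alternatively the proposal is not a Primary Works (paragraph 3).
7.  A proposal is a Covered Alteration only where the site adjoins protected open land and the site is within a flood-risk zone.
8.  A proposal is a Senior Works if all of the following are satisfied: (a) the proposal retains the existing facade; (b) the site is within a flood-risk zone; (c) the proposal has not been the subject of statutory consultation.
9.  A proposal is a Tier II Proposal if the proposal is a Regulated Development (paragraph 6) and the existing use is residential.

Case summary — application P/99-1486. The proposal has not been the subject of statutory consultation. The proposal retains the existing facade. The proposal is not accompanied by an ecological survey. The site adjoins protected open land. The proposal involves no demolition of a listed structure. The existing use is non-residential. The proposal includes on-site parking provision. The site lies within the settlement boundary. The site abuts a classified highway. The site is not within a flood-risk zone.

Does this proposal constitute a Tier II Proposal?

Under paragraph 4: the proposal is not accompanied by an ecological survey? yes; and the proposal involves demolition of a listed structure? no; and the site does not adjoin protected open land? no. So the proposal is not a Tier II Scheme.
Under paragraph 8: the proposal retains the existing facade? yes; and the site is within a flood-risk zone? no; and the proposal has not been the subject of statutory consultation? yes. So the proposal is not a Senior Works.
Under paragraph 3: Tier II Scheme (paragraph 4)? no; and Senior Works (paragraph 8)? no. So the proposal is not a Primary Works.
Under paragraph 6: the site abuts a classified highway? yes; or not a Primary Works (paragraph 3)? yes. So the proposal is a Regulated Development.
Under paragraph 9: Regulated Development (paragraph 6)? yes; and the existing use is residential? no. So the proposal is not a Tier II Proposal.

No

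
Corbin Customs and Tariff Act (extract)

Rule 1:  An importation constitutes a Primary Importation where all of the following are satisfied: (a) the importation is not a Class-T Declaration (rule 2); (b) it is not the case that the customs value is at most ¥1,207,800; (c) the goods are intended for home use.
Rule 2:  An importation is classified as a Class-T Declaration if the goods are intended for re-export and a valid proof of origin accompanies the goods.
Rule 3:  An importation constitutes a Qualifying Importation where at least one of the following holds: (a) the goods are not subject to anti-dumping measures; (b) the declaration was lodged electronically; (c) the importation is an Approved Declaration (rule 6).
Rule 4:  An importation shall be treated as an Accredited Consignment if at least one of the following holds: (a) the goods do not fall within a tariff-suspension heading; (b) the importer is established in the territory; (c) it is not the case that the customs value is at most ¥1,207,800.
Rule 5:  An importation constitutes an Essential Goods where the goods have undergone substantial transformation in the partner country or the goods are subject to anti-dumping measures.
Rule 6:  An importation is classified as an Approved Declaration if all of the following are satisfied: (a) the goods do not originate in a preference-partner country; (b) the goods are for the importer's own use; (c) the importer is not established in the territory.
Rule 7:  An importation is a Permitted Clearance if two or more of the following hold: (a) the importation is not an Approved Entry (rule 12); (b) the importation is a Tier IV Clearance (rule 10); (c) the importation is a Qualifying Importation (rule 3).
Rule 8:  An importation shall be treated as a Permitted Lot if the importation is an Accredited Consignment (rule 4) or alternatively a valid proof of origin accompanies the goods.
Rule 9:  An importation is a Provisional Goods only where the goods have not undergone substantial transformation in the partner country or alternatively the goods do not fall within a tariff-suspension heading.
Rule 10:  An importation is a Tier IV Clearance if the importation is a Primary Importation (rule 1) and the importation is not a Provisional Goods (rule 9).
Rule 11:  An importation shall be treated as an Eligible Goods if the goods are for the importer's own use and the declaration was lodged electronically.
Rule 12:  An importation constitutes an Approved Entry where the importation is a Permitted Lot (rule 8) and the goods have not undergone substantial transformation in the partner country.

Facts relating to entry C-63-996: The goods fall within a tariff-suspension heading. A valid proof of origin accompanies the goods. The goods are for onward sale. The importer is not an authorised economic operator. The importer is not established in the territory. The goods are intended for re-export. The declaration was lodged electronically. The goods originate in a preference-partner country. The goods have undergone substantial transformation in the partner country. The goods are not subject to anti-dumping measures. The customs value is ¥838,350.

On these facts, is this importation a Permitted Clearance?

Under rule 4: the goods do not fall within a tariff-suspension heading? no; or the importer is established in the territory? no; or customs value: ¥838,350 ≤ ¥1,207,800? yes, so negated condition no. So the importation is not an Accredited Consignment.
Under rule 8: Accredited Consignment (rule 4)? no; or a valid proof of origin accompanies the goods? yes. So the importation is a Permitted Lot.
Under rule 12: Permitted Lot (rule 8)? yes; and the goods have not undergone substantial transformation in the partner country? no. So the importation is not an Approved Entry.
Under rule 2: the goods are intended for re-export? yes; and a valid proof of origin accompanies the goods? yes. So the importation is a Class-T Declaration.
Under rule 1: not a Class-T Declaration (rule 2)? no; and customs value: ¥838,350 ≤ ¥1,207,800? yes, so negated condition no; and the goods are intended for home use? no. So the importation is not a Primary Importation.
Under rule 9: the goods have not undergone substantial transformation in the partner country? no; or the goods do not fall within a tariff-suspension heading? no. So the importation is not a Provisional Goods.
Under rule 10: Primary Importation (rule 1)? no; and not a Provisional Goods (rule 9)? yes. So the importation is not a Tier IV Clearance.
Under rule 6: the goods do not originate in a preference-partner country? no; and the goods are for the importer's own use? no; and the importer is not established in the territory? yes. So the importation is not an Approved Declaration.
Under rule 3: the goods are not subject to anti-dumping measures? yes; or the declaration was lodged electronically? yes; or Approved Declaration (rule 6)? no. So the importation is a Qualifying Importation.
Under rule 7: not an Approved Entry (rule 12)? yes; Tier IV Clearance (rule 10)? no; Qualifying Importation (rule 3)? yes — 2 of 3 hold (need ≥2) → satisfied.

Yes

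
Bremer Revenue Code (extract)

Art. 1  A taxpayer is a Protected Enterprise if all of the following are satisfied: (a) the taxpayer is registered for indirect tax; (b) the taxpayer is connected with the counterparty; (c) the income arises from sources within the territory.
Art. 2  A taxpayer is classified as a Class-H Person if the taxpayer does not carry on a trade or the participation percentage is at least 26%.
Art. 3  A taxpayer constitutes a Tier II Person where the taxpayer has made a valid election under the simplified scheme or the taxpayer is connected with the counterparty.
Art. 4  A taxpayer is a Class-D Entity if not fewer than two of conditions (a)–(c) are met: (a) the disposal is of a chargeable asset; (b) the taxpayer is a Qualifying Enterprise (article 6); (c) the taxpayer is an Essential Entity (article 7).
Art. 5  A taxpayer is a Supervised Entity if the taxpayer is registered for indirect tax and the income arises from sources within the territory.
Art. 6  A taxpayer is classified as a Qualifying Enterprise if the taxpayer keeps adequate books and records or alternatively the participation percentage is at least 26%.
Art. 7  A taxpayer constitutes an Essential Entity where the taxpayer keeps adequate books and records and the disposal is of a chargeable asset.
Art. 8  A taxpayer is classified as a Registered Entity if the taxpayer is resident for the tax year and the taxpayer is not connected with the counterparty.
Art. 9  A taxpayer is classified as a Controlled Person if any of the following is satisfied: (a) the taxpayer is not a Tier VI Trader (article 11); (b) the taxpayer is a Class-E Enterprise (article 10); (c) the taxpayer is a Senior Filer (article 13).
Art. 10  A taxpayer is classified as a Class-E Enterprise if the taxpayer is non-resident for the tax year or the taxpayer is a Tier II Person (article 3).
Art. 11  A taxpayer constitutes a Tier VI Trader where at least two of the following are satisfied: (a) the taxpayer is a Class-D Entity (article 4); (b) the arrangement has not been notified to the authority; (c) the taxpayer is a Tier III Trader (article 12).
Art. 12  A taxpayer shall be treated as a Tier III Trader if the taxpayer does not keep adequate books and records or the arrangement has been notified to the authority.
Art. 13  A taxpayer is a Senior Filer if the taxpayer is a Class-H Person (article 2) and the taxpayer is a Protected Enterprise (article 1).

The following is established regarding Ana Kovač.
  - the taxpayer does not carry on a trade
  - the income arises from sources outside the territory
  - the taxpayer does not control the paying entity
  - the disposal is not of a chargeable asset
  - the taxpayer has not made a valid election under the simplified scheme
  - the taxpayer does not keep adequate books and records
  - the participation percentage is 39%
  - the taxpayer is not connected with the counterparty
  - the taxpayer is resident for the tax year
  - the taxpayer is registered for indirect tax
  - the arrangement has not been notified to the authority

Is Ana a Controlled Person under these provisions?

Under article 6: the taxpayer keeps adequate books and records? no; or participation percentage: 39% ≥ 26%? yes. So the taxpayer is a Qualifying Enterprise.
Under article 7: the taxpayer keeps adequate books and records? no; and the disposal is of a chargeable asset? no. So the taxpayer is not an Essential Entity.
Under article 4: the disposal is of a chargeable asset? no; Qualifying Enterprise (article 6)? yes; Essential Entity (article 7)? no — 1 of 3 hold (need ≥2) → not satisfied.
Under article 12: the taxpayer does not keep adequate books and records? yes; or the arrangement has been notified to the authority? no. So the taxpayer is a Tier III Trader.
Under article 11: Class-D Entity (article 4)? no; the arrangement has not been notified to the authority? yes; Tier III Trader (article 12)? yes — 2 of 3 hold (need ≥2) → satisfied.
Under article 3: the taxpayer has made a valid election under the simplified scheme? no; or the taxpayer is connected with the counterparty? no. So the taxpayer is not a Tier II Person.
Under article 10: the taxpayer is non-resident for the tax year? no; or Tier II Person (article 3)? no. So the taxpayer is not a Class-E Enterprise.
Under article 2: the taxpayer does not carry on a trade? yes; or participation percentage: 39% ≥ 26%? yes. So the taxpayer is a Class-H Person.
Under article 1: the taxpayer is registered for indirect tax? yes; and the taxpayer is connected with the counterparty? no; and the income arises from sources within the territory? no. So the taxpayer is not a Protected Enterprise.
Under article 13: Class-H Person (article 2)? yes; and Protected Enterprise (article 1)? no. So the taxpayer is not a Senior Filer.
Under article 9: not a Tier VI Trader (article 11)? no; or Class-E Enterprise (article 10)? no; or Senior Filer (article 13)? no. So the taxpayer is not a Controlled Person.

No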